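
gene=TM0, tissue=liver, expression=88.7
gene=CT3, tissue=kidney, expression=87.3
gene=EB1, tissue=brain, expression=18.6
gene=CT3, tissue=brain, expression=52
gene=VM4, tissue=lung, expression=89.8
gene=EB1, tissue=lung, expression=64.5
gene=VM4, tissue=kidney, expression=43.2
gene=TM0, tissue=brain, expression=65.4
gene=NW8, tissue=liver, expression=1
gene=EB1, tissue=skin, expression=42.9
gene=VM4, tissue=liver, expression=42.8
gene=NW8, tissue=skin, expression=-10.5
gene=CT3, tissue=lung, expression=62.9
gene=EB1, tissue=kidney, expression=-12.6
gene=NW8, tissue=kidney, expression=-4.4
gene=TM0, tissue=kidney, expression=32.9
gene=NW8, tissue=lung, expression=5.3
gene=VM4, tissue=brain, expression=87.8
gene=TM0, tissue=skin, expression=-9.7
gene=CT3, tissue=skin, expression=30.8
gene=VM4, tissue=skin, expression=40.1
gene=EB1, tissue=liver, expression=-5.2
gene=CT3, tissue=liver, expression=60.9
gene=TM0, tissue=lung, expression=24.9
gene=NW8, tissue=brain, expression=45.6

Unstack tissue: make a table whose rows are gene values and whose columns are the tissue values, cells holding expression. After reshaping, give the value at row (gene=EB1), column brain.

Wide layout: rows indexed by gene, columns are the 5 distinct tissue values (liver, kidney, brain, lung, skin).
Cell (gene=EB1, tissue=brain) draws from the long row where gene=EB1 and tissue=brain, which has expression=18.6.

18.6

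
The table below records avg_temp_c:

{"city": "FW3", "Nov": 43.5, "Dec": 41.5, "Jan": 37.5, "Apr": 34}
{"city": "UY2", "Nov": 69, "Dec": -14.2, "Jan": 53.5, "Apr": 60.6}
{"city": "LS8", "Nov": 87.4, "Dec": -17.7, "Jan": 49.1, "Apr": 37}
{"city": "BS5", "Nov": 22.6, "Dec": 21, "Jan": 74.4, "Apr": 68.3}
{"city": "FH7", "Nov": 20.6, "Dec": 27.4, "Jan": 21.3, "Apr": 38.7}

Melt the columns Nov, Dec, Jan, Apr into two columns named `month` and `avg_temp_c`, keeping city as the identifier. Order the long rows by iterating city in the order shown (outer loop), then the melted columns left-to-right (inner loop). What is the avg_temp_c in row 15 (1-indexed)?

74.4

20 rows total (5 × 4). Row 15: index ⌊(15-1)/4⌋ = 3 into city → BS5; (15-1) mod 4 = 2 into the melted columns → Jan.
So row 15 is (BS5, Jan, 74.4); avg_temp_c = 74.4.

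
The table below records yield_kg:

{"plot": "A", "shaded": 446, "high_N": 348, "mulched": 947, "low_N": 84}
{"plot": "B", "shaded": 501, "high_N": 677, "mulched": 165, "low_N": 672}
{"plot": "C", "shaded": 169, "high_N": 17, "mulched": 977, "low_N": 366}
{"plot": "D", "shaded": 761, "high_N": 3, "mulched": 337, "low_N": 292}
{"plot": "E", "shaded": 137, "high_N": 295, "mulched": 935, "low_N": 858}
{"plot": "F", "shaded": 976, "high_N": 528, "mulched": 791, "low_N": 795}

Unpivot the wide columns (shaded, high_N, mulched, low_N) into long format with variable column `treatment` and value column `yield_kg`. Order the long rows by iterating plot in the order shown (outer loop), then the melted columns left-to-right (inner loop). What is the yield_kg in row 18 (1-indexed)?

295

24 rows total (6 × 4). Row 18: index ⌊(18-1)/4⌋ = 4 into plot → E; (18-1) mod 4 = 1 into the melted columns → high_N.
So row 18 is (E, high_N, 295); yield_kg = 295.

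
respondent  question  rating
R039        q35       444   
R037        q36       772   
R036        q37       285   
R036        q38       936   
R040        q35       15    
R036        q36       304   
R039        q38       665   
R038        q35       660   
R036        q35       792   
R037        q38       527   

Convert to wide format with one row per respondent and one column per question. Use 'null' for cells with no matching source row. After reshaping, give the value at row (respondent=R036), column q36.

304

The long row with respondent=R036, question=q36 has rating=304.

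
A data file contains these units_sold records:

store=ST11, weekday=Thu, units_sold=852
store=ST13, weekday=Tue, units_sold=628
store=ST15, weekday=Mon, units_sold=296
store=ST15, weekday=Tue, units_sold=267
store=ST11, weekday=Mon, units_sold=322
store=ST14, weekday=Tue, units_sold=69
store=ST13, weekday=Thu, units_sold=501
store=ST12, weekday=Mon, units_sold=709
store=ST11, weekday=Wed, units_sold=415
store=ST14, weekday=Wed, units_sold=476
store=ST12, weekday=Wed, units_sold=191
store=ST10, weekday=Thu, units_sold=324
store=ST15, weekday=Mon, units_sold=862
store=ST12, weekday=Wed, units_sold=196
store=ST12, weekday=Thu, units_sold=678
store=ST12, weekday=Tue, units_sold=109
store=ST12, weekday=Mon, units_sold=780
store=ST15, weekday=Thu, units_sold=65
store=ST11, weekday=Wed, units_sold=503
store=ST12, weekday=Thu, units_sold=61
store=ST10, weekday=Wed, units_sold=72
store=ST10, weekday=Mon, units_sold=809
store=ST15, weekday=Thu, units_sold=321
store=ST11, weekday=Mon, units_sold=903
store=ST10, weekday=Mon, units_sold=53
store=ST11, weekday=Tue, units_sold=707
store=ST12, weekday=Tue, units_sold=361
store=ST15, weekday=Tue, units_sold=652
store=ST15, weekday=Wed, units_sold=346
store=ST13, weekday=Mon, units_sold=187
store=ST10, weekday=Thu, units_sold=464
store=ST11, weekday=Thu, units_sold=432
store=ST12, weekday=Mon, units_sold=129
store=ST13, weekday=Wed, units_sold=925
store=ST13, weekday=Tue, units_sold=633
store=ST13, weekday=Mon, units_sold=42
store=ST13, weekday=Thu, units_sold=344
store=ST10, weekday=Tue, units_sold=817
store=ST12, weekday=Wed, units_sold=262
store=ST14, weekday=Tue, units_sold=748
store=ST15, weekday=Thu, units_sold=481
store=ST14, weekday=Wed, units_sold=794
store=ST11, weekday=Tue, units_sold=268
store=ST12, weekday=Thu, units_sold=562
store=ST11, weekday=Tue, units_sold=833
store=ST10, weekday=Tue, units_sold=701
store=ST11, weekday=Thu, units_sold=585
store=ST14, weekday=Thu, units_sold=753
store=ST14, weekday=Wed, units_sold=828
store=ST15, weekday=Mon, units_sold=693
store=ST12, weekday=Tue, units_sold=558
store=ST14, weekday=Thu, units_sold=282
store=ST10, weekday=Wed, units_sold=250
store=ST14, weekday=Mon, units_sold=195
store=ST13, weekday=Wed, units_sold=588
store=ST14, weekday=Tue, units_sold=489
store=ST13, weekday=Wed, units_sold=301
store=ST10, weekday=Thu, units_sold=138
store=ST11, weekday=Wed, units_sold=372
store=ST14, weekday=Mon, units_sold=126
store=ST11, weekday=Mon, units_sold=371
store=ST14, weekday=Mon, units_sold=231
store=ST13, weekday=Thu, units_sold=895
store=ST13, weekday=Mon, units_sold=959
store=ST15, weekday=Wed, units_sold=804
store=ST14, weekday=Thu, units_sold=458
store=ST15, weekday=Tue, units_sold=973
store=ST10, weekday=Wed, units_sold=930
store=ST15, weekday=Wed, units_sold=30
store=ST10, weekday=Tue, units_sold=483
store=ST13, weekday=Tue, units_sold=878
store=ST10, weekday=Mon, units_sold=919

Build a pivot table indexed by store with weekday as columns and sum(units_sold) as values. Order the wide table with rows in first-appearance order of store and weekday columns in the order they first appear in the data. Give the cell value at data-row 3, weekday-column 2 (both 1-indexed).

With rows in first-appearance order of store, row 3 is store=ST15. weekday columns in first-appearance order: Thu, Tue, Mon, Wed; column 2 is Tue.
Long rows with store=ST15, weekday=Tue: 267 + 652 + 973 = 1892.

1892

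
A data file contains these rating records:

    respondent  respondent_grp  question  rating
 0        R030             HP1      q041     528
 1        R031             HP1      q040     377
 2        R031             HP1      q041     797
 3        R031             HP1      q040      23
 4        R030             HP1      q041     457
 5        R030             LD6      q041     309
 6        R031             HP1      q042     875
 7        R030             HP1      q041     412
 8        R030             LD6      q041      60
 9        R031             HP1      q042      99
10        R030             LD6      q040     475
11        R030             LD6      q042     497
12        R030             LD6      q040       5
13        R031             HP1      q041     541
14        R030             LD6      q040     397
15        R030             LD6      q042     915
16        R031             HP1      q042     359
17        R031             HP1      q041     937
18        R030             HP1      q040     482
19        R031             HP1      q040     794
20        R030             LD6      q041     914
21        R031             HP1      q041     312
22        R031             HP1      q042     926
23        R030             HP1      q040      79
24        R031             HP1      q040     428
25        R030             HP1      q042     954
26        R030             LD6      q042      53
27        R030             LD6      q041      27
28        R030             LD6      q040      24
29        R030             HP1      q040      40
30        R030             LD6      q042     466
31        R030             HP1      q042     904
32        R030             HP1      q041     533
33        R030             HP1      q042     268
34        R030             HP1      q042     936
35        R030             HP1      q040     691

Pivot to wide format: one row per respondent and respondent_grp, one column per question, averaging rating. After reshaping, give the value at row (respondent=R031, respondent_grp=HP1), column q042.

564.75

Rows with respondent=R031, respondent_grp=HP1 and question=q042: rating values are 875, 99, 359, 926.
(875 + 99 + 359 + 926) / 4 = 564.75.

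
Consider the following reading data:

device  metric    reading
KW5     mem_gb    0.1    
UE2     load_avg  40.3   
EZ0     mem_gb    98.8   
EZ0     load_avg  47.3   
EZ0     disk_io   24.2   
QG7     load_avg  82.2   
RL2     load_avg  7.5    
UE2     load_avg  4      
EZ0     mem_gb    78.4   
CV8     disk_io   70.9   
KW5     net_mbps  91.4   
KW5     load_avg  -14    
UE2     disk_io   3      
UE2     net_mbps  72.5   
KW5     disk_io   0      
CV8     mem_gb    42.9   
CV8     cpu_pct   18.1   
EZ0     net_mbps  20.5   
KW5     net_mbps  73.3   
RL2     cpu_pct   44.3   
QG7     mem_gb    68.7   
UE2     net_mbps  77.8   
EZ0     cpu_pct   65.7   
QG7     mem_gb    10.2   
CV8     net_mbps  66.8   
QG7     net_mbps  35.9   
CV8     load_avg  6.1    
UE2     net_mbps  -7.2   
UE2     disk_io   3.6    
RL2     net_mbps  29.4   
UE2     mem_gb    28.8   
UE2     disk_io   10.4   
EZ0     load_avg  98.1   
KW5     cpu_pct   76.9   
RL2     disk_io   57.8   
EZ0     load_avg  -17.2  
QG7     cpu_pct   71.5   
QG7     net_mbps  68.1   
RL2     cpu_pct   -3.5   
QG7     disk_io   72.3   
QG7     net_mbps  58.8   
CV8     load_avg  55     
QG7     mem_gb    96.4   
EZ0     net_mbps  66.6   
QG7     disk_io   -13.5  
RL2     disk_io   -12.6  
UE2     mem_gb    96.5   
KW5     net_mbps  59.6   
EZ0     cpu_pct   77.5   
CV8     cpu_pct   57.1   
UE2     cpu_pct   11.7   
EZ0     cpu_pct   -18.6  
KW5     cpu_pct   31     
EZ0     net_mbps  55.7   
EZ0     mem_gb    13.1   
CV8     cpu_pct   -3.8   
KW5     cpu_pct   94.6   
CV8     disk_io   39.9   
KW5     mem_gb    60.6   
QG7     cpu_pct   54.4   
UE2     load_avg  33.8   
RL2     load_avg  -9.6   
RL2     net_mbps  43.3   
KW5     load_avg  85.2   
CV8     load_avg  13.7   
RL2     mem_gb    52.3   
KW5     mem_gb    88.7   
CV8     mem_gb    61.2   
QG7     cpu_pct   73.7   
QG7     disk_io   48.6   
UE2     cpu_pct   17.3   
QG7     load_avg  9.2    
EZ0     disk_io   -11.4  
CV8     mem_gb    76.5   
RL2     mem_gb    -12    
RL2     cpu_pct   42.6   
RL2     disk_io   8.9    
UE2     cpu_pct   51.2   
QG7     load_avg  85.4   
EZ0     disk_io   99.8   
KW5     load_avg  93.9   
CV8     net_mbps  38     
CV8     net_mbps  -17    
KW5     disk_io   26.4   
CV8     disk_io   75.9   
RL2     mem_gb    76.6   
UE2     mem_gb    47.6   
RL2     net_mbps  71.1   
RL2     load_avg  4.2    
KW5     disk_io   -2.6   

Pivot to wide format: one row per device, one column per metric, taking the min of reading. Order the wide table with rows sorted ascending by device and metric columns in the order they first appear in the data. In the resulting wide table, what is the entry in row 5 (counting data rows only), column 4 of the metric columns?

29.4

With rows sorted ascending by device, row 5 is device=RL2. metric columns in first-appearance order: mem_gb, load_avg, disk_io, net_mbps, cpu_pct; column 4 is net_mbps.
Long rows with device=RL2, metric=net_mbps: min(29.4, 43.3, 71.1) = 29.4.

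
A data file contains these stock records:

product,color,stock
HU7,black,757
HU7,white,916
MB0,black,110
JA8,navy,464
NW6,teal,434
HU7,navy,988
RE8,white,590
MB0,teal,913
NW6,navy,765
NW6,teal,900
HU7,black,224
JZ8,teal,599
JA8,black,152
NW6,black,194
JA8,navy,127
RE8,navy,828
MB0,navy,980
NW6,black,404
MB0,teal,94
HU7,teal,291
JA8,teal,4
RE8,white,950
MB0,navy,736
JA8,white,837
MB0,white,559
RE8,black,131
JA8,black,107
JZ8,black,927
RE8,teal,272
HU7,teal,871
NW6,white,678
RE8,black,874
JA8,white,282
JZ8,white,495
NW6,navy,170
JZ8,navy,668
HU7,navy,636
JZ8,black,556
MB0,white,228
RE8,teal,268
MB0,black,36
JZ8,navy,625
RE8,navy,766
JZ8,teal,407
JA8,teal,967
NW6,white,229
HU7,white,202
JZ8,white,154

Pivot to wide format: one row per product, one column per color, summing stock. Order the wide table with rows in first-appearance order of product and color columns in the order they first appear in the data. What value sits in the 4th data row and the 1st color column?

598

With rows in first-appearance order of product, row 4 is product=NW6. color columns in first-appearance order: black, white, navy, teal; column 1 is black.
Long rows with product=NW6, color=black: 194 + 404 = 598.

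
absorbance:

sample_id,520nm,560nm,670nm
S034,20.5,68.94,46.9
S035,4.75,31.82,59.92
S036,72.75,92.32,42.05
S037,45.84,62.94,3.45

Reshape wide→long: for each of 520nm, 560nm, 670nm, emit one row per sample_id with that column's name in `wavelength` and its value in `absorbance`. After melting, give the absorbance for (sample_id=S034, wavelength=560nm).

68.94

Unpivoting turns each (sample_id, wide-column) pair into one long row.
The wide cell at row S034, column 560nm holds 68.94, so the long row (S034, 560nm) has absorbance=68.94.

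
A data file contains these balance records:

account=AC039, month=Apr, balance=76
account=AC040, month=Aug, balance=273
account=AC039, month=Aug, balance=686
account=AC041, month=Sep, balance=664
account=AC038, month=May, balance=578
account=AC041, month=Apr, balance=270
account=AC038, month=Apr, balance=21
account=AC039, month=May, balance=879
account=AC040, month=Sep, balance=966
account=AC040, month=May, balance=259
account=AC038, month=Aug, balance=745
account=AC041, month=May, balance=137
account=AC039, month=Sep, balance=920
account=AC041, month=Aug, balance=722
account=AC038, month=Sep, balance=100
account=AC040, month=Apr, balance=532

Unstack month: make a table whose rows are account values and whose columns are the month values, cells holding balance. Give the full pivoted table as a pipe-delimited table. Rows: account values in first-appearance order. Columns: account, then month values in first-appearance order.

| account | Apr | Aug | Sep | May |
| AC039 | 76 | 686 | 920 | 879 |
| AC040 | 532 | 273 | 966 | 259 |
| AC041 | 270 | 722 | 664 | 137 |
| AC038 | 21 | 745 | 100 | 578 |

Columns: account plus the 4 distinct month values (Apr, Aug, Sep, May).
For example, row AC039 column Apr takes balance=76 from the long row (AC039, Apr).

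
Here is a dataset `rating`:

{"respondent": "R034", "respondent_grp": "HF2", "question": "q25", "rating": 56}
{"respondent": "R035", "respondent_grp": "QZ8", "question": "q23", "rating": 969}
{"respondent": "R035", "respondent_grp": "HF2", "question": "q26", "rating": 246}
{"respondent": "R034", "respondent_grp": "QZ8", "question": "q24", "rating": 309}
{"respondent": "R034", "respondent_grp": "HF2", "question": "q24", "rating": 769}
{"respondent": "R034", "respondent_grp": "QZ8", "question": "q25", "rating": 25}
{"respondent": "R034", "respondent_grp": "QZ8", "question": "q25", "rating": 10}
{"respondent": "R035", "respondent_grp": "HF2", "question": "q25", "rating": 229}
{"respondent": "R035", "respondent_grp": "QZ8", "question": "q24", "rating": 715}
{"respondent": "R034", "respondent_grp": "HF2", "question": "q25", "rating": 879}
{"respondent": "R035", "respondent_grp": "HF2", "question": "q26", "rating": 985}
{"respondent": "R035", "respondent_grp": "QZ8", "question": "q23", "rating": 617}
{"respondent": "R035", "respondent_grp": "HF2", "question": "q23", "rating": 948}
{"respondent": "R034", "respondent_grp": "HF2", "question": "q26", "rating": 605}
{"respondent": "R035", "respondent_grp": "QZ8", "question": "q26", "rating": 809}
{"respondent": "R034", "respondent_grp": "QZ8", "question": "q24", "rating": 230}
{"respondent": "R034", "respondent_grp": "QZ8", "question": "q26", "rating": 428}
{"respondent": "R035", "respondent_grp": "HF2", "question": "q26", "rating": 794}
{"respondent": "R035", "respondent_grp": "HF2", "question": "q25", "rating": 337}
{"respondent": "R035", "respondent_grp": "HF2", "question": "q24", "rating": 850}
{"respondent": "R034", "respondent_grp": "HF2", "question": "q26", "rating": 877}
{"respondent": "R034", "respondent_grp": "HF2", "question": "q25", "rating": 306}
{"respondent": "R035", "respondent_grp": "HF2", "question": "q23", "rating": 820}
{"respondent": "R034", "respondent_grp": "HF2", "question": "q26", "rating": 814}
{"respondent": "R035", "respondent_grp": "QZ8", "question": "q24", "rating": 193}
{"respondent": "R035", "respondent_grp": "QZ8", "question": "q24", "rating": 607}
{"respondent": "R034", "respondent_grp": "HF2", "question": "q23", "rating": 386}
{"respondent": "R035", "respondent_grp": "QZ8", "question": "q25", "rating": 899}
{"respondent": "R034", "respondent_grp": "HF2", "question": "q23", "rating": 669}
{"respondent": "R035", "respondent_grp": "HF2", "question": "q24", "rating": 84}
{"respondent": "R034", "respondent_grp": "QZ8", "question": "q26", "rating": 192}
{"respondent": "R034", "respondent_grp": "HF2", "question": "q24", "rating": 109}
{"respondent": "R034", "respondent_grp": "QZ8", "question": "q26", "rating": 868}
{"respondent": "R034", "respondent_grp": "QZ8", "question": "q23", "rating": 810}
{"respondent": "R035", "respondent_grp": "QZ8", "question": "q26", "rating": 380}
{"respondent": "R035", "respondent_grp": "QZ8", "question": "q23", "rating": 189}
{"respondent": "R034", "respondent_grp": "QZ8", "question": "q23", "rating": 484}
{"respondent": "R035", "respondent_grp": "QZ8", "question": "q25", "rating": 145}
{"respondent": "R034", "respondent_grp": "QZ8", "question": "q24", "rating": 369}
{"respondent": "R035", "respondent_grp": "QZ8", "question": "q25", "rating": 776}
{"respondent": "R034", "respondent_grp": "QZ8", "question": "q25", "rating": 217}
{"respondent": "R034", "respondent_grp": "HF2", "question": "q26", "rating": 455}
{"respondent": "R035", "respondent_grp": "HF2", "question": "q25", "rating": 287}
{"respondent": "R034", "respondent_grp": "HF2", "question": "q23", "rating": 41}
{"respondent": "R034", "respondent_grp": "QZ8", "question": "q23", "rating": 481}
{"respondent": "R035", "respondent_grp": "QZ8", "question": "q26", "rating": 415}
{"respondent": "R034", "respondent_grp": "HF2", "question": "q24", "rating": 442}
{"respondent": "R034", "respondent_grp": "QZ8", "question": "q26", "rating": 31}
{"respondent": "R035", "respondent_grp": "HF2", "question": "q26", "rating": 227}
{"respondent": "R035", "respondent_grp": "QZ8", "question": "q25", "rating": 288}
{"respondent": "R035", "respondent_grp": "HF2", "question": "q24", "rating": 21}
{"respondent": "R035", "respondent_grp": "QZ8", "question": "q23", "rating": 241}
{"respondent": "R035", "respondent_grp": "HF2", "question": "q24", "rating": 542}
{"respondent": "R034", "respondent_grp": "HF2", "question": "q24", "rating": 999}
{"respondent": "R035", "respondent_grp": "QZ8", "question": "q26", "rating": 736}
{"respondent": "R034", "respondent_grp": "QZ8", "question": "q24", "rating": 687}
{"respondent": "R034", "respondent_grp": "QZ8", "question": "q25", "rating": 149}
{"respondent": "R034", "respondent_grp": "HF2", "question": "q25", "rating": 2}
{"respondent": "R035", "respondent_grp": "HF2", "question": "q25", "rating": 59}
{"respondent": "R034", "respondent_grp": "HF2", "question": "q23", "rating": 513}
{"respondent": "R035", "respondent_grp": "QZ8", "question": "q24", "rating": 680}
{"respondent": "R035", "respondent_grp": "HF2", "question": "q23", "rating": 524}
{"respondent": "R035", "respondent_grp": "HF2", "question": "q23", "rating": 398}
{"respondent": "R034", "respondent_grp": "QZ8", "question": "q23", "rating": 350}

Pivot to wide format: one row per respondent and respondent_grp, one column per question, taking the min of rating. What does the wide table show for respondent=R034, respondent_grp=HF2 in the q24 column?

109

Rows with respondent=R034, respondent_grp=HF2 and question=q24: rating values are 769, 109, 442, 999.
min(769, 109, 442, 999) = 109.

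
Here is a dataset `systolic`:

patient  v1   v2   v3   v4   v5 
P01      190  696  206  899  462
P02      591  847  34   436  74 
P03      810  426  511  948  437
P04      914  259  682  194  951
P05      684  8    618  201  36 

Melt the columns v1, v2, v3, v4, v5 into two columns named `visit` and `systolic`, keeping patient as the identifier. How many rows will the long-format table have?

5 patient values × 5 melted columns = 25 rows.

25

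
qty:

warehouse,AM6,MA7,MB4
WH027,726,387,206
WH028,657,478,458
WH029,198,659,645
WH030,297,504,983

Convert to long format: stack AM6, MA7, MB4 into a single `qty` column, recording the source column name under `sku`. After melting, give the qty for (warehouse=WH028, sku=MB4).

Unpivoting turns each (warehouse, wide-column) pair into one long row.
The wide cell at row WH028, column MB4 holds 458, so the long row (WH028, MB4) has qty=458.

458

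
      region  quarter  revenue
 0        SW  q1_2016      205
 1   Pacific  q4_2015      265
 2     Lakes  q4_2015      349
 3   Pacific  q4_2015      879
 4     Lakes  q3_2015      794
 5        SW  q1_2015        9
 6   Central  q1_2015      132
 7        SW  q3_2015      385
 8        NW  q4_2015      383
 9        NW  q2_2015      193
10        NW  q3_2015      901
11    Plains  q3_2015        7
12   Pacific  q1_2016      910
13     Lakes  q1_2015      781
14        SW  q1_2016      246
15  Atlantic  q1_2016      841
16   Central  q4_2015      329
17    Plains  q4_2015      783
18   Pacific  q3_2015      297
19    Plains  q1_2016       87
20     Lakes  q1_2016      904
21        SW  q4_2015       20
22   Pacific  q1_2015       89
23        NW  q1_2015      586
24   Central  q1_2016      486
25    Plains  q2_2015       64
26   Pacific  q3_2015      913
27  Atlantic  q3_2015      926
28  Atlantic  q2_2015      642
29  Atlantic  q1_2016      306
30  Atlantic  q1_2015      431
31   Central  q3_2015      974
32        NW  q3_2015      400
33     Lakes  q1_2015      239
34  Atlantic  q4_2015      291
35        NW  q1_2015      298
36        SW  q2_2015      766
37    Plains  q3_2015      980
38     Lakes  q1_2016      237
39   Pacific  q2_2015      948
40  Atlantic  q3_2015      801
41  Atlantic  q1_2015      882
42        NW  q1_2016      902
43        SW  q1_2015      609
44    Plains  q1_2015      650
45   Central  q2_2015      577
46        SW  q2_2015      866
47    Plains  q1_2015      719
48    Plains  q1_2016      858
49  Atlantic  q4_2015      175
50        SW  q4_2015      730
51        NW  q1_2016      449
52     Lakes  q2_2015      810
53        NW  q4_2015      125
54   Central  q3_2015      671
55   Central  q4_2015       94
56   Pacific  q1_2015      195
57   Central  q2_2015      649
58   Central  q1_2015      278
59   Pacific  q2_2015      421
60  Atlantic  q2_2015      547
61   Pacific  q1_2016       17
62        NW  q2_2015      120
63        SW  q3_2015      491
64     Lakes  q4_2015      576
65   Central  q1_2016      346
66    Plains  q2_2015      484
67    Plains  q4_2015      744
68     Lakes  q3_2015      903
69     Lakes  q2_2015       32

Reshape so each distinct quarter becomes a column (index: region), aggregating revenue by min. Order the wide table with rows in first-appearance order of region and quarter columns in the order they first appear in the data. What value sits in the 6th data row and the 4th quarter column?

With rows in first-appearance order of region, row 6 is region=Plains. quarter columns in first-appearance order: q1_2016, q4_2015, q3_2015, q1_2015, q2_2015; column 4 is q1_2015.
Long rows with region=Plains, quarter=q1_2015: min(650, 719) = 650.

650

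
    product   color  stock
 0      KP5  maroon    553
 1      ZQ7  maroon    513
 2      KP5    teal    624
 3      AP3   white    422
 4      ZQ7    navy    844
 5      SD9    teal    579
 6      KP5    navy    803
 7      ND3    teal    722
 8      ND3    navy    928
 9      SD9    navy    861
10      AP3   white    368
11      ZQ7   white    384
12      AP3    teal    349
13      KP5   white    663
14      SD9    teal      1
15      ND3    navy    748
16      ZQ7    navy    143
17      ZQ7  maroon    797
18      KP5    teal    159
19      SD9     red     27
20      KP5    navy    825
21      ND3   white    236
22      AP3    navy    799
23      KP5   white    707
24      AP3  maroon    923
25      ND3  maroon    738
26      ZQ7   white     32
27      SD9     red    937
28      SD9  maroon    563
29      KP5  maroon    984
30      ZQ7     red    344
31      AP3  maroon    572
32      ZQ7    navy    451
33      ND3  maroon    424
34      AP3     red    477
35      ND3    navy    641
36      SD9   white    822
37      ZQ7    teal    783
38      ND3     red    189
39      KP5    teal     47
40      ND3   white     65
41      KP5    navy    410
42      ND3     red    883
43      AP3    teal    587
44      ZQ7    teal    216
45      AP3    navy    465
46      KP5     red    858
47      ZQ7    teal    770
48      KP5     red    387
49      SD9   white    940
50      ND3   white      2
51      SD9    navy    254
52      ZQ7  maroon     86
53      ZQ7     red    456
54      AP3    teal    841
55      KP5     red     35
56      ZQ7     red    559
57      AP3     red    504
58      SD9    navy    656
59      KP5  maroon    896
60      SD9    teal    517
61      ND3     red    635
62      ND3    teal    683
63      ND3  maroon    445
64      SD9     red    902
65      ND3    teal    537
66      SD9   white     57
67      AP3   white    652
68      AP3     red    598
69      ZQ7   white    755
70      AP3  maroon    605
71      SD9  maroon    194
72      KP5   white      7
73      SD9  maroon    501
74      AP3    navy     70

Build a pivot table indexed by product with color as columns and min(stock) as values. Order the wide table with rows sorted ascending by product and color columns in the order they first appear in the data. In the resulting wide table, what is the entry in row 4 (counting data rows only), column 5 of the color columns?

With rows sorted ascending by product, row 4 is product=SD9. color columns in first-appearance order: maroon, teal, white, navy, red; column 5 is red.
Long rows with product=SD9, color=red: min(27, 937, 902) = 27.

27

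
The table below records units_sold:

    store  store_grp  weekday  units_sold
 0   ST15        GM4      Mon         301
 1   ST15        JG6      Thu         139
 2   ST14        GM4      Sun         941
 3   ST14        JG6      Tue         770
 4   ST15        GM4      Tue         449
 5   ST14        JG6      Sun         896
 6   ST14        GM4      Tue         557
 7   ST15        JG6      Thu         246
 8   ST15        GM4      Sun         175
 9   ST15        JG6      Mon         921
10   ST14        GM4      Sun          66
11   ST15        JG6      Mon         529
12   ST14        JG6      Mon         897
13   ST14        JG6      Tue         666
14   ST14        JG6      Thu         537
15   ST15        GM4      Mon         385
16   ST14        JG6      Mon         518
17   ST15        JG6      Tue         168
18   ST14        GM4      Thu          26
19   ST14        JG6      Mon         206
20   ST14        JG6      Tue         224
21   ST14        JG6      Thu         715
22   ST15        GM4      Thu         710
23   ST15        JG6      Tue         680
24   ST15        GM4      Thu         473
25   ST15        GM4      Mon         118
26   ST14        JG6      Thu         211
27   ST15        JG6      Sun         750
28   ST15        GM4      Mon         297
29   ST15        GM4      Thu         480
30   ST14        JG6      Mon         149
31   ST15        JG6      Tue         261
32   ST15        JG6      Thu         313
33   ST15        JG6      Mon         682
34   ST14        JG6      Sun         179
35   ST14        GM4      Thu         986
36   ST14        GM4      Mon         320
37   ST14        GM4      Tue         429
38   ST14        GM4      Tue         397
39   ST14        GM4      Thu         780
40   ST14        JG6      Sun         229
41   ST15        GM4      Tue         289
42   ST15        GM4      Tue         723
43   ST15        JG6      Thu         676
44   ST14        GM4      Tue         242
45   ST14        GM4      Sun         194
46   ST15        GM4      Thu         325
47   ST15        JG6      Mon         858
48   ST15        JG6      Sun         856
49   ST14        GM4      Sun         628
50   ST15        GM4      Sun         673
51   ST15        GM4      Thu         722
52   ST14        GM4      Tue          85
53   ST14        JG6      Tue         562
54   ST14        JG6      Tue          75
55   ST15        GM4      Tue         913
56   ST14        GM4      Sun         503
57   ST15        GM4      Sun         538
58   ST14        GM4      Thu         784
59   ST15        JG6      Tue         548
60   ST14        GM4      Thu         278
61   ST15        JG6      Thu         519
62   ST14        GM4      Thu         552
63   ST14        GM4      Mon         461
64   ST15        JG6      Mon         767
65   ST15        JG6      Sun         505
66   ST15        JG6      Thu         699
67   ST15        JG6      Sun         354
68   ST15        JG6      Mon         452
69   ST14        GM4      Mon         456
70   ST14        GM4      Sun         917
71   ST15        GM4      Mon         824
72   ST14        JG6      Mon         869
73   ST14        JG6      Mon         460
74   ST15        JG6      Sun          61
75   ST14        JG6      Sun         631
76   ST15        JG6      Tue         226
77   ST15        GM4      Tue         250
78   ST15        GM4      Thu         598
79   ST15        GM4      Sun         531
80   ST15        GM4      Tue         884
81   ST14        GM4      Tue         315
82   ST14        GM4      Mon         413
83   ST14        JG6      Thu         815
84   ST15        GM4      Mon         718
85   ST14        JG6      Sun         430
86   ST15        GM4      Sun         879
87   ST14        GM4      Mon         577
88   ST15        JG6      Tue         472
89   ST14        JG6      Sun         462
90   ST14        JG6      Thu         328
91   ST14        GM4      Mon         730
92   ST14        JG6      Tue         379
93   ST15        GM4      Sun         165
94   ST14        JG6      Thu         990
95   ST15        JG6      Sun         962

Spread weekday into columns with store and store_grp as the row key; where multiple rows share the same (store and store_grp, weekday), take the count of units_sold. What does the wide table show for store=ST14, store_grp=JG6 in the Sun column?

6

Rows with store=ST14, store_grp=JG6 and weekday=Sun: units_sold values are 896, 179, 229, 631, 430, 462.
6 rows match — count = 6.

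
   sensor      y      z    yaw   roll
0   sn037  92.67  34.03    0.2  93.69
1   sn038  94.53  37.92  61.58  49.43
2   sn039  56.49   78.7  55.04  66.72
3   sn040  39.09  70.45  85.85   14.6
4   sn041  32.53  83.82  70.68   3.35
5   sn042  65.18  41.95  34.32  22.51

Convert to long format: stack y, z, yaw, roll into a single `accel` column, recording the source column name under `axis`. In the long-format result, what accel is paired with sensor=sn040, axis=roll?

Unpivoting turns each (sensor, wide-column) pair into one long row.
The wide cell at row sn040, column roll holds 14.6, so the long row (sn040, roll) has accel=14.6.

14.6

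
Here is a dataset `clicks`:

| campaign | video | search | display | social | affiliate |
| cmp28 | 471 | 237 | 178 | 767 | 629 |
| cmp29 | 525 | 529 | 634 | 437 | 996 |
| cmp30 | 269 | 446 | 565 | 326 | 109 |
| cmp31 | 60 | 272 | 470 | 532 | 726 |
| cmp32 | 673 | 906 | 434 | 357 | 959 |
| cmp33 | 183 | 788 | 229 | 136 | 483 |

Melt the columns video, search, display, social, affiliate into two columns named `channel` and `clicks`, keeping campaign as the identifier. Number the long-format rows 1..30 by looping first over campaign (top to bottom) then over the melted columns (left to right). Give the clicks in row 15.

30 rows total (6 × 5). Row 15: index ⌊(15-1)/5⌋ = 2 into campaign → cmp30; (15-1) mod 5 = 4 into the melted columns → affiliate.
So row 15 is (cmp30, affiliate, 109); clicks = 109.

109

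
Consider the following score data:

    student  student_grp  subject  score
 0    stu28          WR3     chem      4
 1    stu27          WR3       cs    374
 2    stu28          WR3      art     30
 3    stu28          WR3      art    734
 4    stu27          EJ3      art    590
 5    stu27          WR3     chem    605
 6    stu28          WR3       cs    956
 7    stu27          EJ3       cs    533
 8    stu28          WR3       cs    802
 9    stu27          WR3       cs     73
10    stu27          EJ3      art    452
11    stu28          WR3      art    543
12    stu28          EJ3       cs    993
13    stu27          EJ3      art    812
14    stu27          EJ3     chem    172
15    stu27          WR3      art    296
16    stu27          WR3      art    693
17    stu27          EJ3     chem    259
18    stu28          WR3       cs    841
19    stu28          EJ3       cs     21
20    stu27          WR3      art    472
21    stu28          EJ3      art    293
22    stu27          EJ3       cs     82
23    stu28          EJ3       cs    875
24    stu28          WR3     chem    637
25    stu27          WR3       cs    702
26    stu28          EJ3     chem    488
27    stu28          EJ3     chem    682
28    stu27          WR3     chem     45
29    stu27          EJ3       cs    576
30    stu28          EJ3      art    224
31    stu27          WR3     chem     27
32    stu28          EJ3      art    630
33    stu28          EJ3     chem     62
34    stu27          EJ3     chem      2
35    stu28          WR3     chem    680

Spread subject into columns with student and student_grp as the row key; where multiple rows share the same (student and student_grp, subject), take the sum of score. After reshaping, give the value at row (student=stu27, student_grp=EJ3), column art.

Rows with student=stu27, student_grp=EJ3 and subject=art: score values are 590, 452, 812.
590 + 452 + 812 = 1854.

1854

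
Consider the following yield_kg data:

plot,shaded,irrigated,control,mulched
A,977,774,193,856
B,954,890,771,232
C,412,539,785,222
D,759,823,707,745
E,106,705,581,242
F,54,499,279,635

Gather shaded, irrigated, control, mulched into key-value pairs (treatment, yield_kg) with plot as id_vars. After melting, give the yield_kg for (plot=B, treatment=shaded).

Unpivoting turns each (plot, wide-column) pair into one long row.
The wide cell at row B, column shaded holds 954, so the long row (B, shaded) has yield_kg=954.

954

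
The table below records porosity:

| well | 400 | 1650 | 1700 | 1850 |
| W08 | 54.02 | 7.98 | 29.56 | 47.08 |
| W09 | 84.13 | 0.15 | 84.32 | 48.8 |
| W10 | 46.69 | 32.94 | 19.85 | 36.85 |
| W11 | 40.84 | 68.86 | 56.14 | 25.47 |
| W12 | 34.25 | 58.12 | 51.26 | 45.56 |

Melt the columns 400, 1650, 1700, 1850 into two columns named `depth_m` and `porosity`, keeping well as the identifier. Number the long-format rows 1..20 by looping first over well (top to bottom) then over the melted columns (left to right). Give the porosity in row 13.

20 rows total (5 × 4). Row 13: index ⌊(13-1)/4⌋ = 3 into well → W11; (13-1) mod 4 = 0 into the melted columns → 400.
So row 13 is (W11, 400, 40.84); porosity = 40.84.

40.84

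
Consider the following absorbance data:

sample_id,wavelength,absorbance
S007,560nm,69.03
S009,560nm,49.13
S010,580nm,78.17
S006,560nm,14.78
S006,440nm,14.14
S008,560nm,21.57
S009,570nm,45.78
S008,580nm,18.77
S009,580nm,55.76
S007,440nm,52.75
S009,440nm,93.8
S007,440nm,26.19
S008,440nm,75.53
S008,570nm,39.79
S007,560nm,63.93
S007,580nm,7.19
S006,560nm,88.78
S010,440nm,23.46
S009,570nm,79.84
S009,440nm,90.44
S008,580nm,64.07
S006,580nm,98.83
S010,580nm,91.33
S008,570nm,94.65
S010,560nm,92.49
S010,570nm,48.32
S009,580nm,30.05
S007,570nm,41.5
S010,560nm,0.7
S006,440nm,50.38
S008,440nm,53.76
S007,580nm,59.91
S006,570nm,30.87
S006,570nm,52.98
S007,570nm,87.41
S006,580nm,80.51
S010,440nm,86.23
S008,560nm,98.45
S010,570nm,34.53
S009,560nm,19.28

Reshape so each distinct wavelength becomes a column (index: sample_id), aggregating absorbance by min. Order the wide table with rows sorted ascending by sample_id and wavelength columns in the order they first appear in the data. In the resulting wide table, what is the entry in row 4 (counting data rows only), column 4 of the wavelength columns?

With rows sorted ascending by sample_id, row 4 is sample_id=S009. wavelength columns in first-appearance order: 560nm, 580nm, 440nm, 570nm; column 4 is 570nm.
Long rows with sample_id=S009, wavelength=570nm: min(45.78, 79.84) = 45.78.

45.78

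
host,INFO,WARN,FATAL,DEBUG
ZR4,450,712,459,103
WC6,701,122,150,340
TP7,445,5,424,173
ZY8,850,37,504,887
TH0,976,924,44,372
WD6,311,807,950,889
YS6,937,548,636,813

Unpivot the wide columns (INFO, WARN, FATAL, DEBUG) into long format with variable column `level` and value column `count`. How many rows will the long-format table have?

28

7 host values × 4 melted columns = 28 rows.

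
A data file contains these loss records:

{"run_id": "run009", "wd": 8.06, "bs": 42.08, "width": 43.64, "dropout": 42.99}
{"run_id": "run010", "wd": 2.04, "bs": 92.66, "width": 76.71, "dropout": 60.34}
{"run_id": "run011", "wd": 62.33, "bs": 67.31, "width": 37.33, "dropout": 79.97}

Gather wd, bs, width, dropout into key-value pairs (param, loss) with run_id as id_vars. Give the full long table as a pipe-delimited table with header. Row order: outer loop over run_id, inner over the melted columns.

Each (run_id, column) pair becomes one row: 3 × 4 = 12 rows.
For example, (run009, wd) → loss=8.06.

| run_id | param | loss |
| run009 | wd | 8.06 |
| run009 | bs | 42.08 |
| run009 | width | 43.64 |
| run009 | dropout | 42.99 |
| run010 | wd | 2.04 |
| run010 | bs | 92.66 |
| run010 | width | 76.71 |
| run010 | dropout | 60.34 |
| run011 | wd | 62.33 |
| run011 | bs | 67.31 |
| run011 | width | 37.33 |
| run011 | dropout | 79.97 |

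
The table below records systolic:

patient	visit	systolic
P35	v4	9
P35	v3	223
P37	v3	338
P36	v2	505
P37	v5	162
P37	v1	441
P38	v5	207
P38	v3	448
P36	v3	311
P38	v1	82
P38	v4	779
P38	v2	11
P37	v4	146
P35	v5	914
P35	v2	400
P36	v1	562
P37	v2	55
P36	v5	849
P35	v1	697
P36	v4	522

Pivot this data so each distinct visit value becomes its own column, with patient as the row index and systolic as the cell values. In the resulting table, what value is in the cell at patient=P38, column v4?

Wide layout: rows indexed by patient, columns are the 5 distinct visit values (v4, v3, v2, v5, v1).
Cell (patient=P38, visit=v4) draws from the long row where patient=P38 and visit=v4, which has systolic=779.

779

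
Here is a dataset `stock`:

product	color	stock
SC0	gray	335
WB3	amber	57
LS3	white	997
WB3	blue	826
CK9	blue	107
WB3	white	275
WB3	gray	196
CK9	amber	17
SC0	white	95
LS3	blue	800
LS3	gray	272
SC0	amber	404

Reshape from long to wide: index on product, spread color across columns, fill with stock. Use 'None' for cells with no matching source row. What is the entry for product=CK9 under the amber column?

17

The long row with product=CK9, color=amber has stock=17.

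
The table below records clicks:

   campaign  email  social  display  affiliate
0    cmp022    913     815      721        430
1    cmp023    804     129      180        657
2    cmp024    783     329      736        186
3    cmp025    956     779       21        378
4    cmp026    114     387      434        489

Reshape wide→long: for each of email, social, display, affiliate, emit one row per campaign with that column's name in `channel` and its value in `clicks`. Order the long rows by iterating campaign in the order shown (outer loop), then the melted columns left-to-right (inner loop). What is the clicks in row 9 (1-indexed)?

783

20 rows total (5 × 4). Row 9: index ⌊(9-1)/4⌋ = 2 into campaign → cmp024; (9-1) mod 4 = 0 into the melted columns → email.
So row 9 is (cmp024, email, 783); clicks = 783.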